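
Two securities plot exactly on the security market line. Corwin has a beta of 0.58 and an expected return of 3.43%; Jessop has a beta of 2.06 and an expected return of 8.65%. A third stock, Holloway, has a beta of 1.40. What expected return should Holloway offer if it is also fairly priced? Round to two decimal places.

MRP (SML slope) = (8.65% − 3.43%) / (2.06 − 0.58) = 5.22% / 1.48 = 3.5270%
R_f (intercept) = 3.43% − 0.58 × 3.5270% = 1.3843%
E(R_Holloway) = R_f + β × MRP = 1.3843% + 1.40 × 3.5270% = 6.32%

6.32%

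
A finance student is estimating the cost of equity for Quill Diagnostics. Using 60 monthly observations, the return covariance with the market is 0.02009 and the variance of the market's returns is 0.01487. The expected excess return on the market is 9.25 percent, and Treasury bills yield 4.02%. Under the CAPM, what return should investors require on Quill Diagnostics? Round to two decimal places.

β = Cov(R_i, R_m) / Var(R_m) = 0.02009 / 0.01487 = 1.3510
E(R) = R_f + β × MRP = 4.02% + 1.3510 × 9.25% = 16.52%

16.52%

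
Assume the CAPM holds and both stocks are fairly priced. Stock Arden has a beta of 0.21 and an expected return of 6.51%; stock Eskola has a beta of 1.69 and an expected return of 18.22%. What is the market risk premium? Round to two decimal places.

7.91%

Both satisfy E(R) = R_f + β·MRP, so the slope of the SML is
MRP = (18.22% − 6.51%) / (1.69 − 0.21) = 11.71% / 1.48 = 7.9122%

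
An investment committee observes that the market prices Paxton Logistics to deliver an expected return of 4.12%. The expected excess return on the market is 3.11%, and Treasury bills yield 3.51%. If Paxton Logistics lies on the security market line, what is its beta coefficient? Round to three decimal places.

0.196

β = (E(R) − R_f) / MRP = (4.12% − 3.51%) / 3.11% = 0.61% / 3.11% = 0.196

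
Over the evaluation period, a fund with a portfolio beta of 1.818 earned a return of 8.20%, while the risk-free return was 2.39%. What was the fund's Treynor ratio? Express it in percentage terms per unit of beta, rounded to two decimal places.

Treynor = (R_P − R_f) / β_P = (8.20% − 2.39%) / 1.8180 = 5.81% / 1.8180 = 3.20%

3.20%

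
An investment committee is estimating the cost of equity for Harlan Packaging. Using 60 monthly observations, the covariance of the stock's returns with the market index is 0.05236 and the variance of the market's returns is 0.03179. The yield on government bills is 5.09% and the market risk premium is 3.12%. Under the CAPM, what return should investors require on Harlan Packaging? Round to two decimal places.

β = Cov(R_i, R_m) / Var(R_m) = 0.05236 / 0.03179 = 1.6471
E(R) = R_f + β × MRP = 5.09% + 1.6471 × 3.12% = 10.23%

10.23%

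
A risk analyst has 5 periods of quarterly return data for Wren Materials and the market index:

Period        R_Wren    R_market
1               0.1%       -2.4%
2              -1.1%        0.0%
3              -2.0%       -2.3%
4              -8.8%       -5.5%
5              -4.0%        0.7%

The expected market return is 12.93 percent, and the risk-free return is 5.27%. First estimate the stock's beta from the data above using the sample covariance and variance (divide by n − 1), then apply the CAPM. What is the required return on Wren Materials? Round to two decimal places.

Mean R_i = (0.1 − 1.1 − 2.0 − 8.8 − 4.0) / 5 = -3.1600%
Mean R_m = (-2.4 + 0.0 − 2.3 − 5.5 + 0.7) / 5 = -1.9000%
Σ(R_i − R̄_i)(R_m − R̄_m) = 19.9400  ⇒  Cov = 19.9400 / 4 = 4.9850
Σ(R_m − R̄_m)² = 23.7400  ⇒  Var(R_m) = 23.7400 / 4 = 5.9350
β = Cov / Var(R_m) = 4.9850 / 5.9350 = 0.8399
MRP = 12.93% − 5.27% = 7.66%
E(R) = R_f + β × MRP = 5.27% + 0.8399 × 7.66% = 11.70%

11.70%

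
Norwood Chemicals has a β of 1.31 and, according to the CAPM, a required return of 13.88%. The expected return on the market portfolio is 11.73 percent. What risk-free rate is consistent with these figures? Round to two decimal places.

4.79%

E(R) = R_f + β(E(R_m) − R_f) = R_f(1 − β) + β·E(R_m)
13.88% = R_f × (1 − 1.31) + 1.31 × 11.73%
13.88% = R_f × -0.31 + 15.3663%
R_f = (13.88% − 15.3663%) / -0.31 = 4.79%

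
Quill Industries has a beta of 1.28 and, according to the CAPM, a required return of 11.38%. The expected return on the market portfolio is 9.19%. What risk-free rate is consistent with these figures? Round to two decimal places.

1.37%

E(R) = R_f + β(E(R_m) − R_f) = R_f(1 − β) + β·E(R_m)
11.38% = R_f × (1 − 1.28) + 1.28 × 9.19%
11.38% = R_f × -0.28 + 11.7632%
R_f = (11.38% − 11.7632%) / -0.28 = 1.37%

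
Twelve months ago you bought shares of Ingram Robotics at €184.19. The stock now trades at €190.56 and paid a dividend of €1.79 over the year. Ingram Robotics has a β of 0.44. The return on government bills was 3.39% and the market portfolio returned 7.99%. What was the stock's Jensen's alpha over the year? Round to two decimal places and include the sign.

Realised HPR = (P1 + D1 − P0) / P0 = (190.56 + 1.79 − 184.19) / 184.19 = 8.16 / 184.19 = 4.4302%
MRP = 7.99% − 3.39% = 4.60%
CAPM required = R_f + β·MRP = 3.39% + 0.44 × 4.60% = 5.4140%
α = realised − required = 4.4302% − 5.4140% = -0.98%

-0.98%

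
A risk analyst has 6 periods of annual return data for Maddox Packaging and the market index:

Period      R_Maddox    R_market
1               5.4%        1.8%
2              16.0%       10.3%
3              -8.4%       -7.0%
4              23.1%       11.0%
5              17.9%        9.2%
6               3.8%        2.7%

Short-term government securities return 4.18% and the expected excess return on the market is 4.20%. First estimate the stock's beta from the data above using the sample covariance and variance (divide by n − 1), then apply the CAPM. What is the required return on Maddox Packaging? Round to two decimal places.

Mean R_i = (5.4 + 16.0 − 8.4 + 23.1 + 17.9 + 3.8) / 6 = 9.6333%
Mean R_m = (1.8 + 10.3 − 7.0 + 11.0 + 9.2 + 2.7) / 6 = 4.6667%
Σ(R_i − R̄_i)(R_m − R̄_m) = 392.6267  ⇒  Cov = 392.6267 / 5 = 78.5253
Σ(R_m − R̄_m)² = 240.5933  ⇒  Var(R_m) = 240.5933 / 5 = 48.1187
β = Cov / Var(R_m) = 78.5253 / 48.1187 = 1.6319
E(R) = R_f + β × MRP = 4.18% + 1.6319 × 4.20% = 11.03%

11.03%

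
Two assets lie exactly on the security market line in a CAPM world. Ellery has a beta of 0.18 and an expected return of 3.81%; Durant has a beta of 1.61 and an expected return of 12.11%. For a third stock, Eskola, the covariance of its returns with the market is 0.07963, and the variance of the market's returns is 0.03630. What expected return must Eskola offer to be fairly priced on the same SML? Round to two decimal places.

15.50%

MRP = (12.11% − 3.81%) / (1.61 − 0.18) = 5.8042%
R_f = 3.81% − 0.18 × 5.8042% = 2.7652%
β_Eskola = Cov / Var(R_m) = 0.07963 / 0.03630 = 2.1937
E(R_Eskola) = R_f + β × MRP = 2.7652% + 2.1937 × 5.8042% = 15.50%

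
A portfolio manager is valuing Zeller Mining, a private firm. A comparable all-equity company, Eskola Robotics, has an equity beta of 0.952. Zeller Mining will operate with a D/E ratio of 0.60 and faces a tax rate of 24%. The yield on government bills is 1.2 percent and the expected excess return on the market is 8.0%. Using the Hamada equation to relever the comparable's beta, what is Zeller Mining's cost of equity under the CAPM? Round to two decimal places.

12.29%

β_L = β_U × [1 + (1 − t)(D/E)] = 0.952 × [1 + (1 − 0.24) × 0.60]
    = 0.952 × [1 + 0.76 × 0.60] = 0.952 × 1.4560 = 1.3861
E(R) = R_f + β_L × MRP = 1.2% + 1.3861 × 8.0% = 12.29%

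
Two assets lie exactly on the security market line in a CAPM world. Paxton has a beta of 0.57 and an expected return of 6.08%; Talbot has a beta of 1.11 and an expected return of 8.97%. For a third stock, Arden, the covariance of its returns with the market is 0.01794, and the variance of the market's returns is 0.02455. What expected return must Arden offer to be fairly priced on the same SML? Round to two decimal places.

6.94%

MRP = (8.97% − 6.08%) / (1.11 − 0.57) = 5.3519%
R_f = 6.08% − 0.57 × 5.3519% = 3.0294%
β_Arden = Cov / Var(R_m) = 0.01794 / 0.02455 = 0.7308
E(R_Arden) = R_f + β × MRP = 3.0294% + 0.7308 × 5.3519% = 6.94%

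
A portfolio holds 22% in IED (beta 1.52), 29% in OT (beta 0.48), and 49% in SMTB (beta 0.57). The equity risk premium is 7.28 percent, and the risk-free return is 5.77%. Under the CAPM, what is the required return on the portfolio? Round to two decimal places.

β_P = Σ w_i β_i = 0.22×1.52 + 0.29×0.48 + 0.49×0.57 = 0.7529
E(R_P) = R_f + β_P × MRP = 5.77% + 0.7529 × 7.28% = 11.25%

11.25%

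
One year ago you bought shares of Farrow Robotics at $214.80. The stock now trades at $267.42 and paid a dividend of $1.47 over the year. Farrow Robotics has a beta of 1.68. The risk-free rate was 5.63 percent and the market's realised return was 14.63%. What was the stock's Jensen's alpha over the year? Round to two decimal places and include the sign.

+4.43%

Realised HPR = (P1 + D1 − P0) / P0 = (267.42 + 1.47 − 214.80) / 214.80 = 54.09 / 214.80 = 25.1816%
MRP = 14.63% − 5.63% = 9.00%
CAPM required = R_f + β·MRP = 5.63% + 1.68 × 9.00% = 20.7500%
α = realised − required = 25.1816% − 20.7500% = +4.43%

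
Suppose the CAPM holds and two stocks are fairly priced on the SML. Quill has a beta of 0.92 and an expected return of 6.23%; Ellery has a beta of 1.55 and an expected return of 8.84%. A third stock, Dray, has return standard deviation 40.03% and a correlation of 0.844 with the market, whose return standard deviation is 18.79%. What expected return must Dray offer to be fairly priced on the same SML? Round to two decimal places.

9.87%

MRP = (8.84% − 6.23%) / (1.55 − 0.92) = 4.1429%
R_f = 6.23% − 0.92 × 4.1429% = 2.4185%
β_Dray = ρ·σ_i/σ_m = 0.844 × 40.03 / 18.79 = 1.7980
E(R_Dray) = R_f + β × MRP = 2.4185% + 1.7980 × 4.1429% = 9.87%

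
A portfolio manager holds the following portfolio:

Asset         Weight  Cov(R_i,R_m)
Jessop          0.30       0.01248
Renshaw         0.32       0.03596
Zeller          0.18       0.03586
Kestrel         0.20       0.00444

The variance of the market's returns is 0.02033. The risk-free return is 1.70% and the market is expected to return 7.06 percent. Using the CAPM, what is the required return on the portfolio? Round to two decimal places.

7.66%

β_Jessop = 0.01248 / 0.02033 = 0.6139
β_Renshaw = 0.03596 / 0.02033 = 1.7688
β_Zeller = 0.03586 / 0.02033 = 1.7639
β_Kestrel = 0.00444 / 0.02033 = 0.2184
β_P = Σ w_i β_i = 0.30×0.6139 + 0.32×1.7688 + 0.18×1.7639 + 0.20×0.2184 = 1.1114
MRP = 7.06% − 1.70% = 5.36%
E(R_P) = R_f + β_P × MRP = 1.70% + 1.1114 × 5.36% = 7.66%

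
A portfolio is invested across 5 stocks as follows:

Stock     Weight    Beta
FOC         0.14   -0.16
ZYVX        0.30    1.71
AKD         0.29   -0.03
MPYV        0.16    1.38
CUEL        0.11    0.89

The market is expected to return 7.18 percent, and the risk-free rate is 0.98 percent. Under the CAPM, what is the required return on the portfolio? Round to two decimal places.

β_P = Σ w_i β_i = 0.14×-0.16 + 0.30×1.71 + 0.29×-0.03 + 0.16×1.38 + 0.11×0.89 = 0.8006
MRP = 7.18% − 0.98% = 6.20%
E(R_P) = R_f + β_P × MRP = 0.98% + 0.8006 × 6.20% = 5.94%

5.94%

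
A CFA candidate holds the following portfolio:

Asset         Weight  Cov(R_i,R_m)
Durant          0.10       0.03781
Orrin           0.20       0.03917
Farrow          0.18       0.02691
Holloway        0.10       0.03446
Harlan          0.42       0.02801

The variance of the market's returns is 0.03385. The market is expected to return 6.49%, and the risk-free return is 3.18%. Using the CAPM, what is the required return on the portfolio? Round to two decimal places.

β_Durant = 0.03781 / 0.03385 = 1.1170
β_Orrin = 0.03917 / 0.03385 = 1.1572
β_Farrow = 0.02691 / 0.03385 = 0.7950
β_Holloway = 0.03446 / 0.03385 = 1.0180
β_Harlan = 0.02801 / 0.03385 = 0.8275
β_P = Σ w_i β_i = 0.10×1.1170 + 0.20×1.1572 + 0.18×0.7950 + 0.10×1.0180 + 0.42×0.8275 = 0.9356
MRP = 6.49% − 3.18% = 3.31%
E(R_P) = R_f + β_P × MRP = 3.18% + 0.9356 × 3.31% = 6.28%

6.28%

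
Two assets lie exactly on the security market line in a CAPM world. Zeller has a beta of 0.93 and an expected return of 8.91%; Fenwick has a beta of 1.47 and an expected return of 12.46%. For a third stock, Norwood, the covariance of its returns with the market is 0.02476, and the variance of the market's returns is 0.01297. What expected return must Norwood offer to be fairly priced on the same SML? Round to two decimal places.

MRP = (12.46% − 8.91%) / (1.47 − 0.93) = 6.5741%
R_f = 8.91% − 0.93 × 6.5741% = 2.7961%
β_Norwood = Cov / Var(R_m) = 0.02476 / 0.01297 = 1.9090
E(R_Norwood) = R_f + β × MRP = 2.7961% + 1.9090 × 6.5741% = 15.35%

15.35%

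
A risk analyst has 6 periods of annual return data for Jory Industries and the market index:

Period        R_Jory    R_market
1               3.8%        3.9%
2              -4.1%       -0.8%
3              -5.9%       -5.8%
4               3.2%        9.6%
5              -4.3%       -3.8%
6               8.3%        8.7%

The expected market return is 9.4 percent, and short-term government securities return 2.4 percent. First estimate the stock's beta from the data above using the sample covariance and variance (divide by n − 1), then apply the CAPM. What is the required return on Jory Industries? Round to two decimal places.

8.09%

Mean R_i = (3.8 − 4.1 − 5.9 + 3.2 − 4.3 + 8.3) / 6 = 0.1667%
Mean R_m = (3.9 − 0.8 − 5.8 + 9.6 − 3.8 + 8.7) / 6 = 1.9667%
Σ(R_i − R̄_i)(R_m − R̄_m) = 169.6233  ⇒  Cov = 169.6233 / 5 = 33.9247
Σ(R_m − R̄_m)² = 208.5733  ⇒  Var(R_m) = 208.5733 / 5 = 41.7147
β = Cov / Var(R_m) = 33.9247 / 41.7147 = 0.8133
MRP = 9.4% − 2.4% = 7.00%
E(R) = R_f + β × MRP = 2.4% + 0.8133 × 7.0% = 8.09%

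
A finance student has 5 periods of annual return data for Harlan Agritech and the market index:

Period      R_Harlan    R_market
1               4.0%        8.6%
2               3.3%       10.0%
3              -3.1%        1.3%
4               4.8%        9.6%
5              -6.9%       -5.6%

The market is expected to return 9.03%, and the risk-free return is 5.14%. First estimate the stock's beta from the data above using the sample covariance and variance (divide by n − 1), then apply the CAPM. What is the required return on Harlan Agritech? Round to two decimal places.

8.04%

Mean R_i = (4.0 + 3.3 − 3.1 + 4.8 − 6.9) / 5 = 0.4200%
Mean R_m = (8.6 + 10.0 + 1.3 + 9.6 − 5.6) / 5 = 4.7800%
Σ(R_i − R̄_i)(R_m − R̄_m) = 138.0520  ⇒  Cov = 138.0520 / 4 = 34.5130
Σ(R_m − R̄_m)² = 184.9280  ⇒  Var(R_m) = 184.9280 / 4 = 46.2320
β = Cov / Var(R_m) = 34.5130 / 46.2320 = 0.7465
MRP = 9.03% − 5.14% = 3.89%
E(R) = R_f + β × MRP = 5.14% + 0.7465 × 3.89% = 8.04%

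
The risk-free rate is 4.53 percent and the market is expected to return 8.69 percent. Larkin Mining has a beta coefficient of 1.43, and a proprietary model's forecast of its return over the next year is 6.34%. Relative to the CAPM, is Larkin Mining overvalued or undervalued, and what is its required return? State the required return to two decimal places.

MRP = 8.69% − 4.53% = 4.16%
Required return = R_f + β·MRP = 4.53% + 1.43 × 4.16% = 10.48%
Forecast 6.34% < required 10.48% → the stock plots below the SML → overvalued.

Overvalued; required return 10.48%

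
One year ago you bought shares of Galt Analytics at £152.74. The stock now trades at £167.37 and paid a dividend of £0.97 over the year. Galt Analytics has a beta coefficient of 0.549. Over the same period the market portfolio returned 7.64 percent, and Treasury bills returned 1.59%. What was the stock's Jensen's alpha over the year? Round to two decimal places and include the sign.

Realised HPR = (P1 + D1 − P0) / P0 = (167.37 + 0.97 − 152.74) / 152.74 = 15.60 / 152.74 = 10.2134%
MRP = 7.64% − 1.59% = 6.05%
CAPM required = R_f + β·MRP = 1.59% + 0.549 × 6.05% = 4.91145%
α = realised − required = 10.2134% − 4.91145% = +5.30%

+5.30%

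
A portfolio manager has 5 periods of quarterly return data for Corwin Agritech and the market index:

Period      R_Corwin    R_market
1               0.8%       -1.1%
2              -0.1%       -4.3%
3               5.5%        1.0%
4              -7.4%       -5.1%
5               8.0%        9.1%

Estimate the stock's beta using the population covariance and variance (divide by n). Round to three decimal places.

Mean R_i = (0.8 − 0.1 + 5.5 − 7.4 + 8.0) / 5 = 1.3600%
Mean R_m = (-1.1 − 4.3 + 1.0 − 5.1 + 9.1) / 5 = -0.0800%
Σ(R_i − R̄_i)(R_m − R̄_m) = 116.1340  ⇒  Cov = 116.1340 / 5 = 23.2268
Σ(R_m − R̄_m)² = 129.4880  ⇒  Var(R_m) = 129.4880 / 5 = 25.8976
β = Cov / Var(R_m) = 23.2268 / 25.8976 = 0.8969

0.897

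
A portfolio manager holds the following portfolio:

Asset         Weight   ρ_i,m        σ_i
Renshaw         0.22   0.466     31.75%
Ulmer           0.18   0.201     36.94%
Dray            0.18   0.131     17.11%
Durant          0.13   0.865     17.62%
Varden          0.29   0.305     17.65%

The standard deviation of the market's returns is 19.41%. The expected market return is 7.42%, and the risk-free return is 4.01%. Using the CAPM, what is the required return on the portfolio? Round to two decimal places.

5.51%

β_Renshaw = 0.466 × 31.75% / 19.41% = 0.7623
β_Ulmer = 0.201 × 36.94% / 19.41% = 0.3825
β_Dray = 0.131 × 17.11% / 19.41% = 0.1155
β_Durant = 0.865 × 17.62% / 19.41% = 0.7852
β_Varden = 0.305 × 17.65% / 19.41% = 0.2773
β_P = Σ w_i β_i = 0.22×0.7623 + 0.18×0.3825 + 0.18×0.1155 + 0.13×0.7852 + 0.29×0.2773 = 0.4398
MRP = 7.42% − 4.01% = 3.41%
E(R_P) = R_f + β_P × MRP = 4.01% + 0.4398 × 3.41% = 5.51%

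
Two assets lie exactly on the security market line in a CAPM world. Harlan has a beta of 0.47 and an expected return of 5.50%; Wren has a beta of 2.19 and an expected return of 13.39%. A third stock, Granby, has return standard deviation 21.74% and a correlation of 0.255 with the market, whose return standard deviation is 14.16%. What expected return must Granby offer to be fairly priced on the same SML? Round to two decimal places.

MRP = (13.39% − 5.50%) / (2.19 − 0.47) = 4.5872%
R_f = 5.50% − 0.47 × 4.5872% = 3.3440%
β_Granby = ρ·σ_i/σ_m = 0.255 × 21.74 / 14.16 = 0.3915
E(R_Granby) = R_f + β × MRP = 3.3440% + 0.3915 × 4.5872% = 5.14%

5.14%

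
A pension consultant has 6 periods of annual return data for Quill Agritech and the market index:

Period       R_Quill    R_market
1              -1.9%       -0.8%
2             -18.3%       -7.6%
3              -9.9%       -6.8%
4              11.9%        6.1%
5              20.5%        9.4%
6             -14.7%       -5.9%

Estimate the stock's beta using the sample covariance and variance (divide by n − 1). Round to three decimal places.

2.111

Mean R_i = (-1.9 − 18.3 − 9.9 + 11.9 + 20.5 − 14.7) / 6 = -2.0667%
Mean R_m = (-0.8 − 7.6 − 6.8 + 6.1 + 9.4 − 5.9) / 6 = -0.9333%
Σ(R_i − R̄_i)(R_m − R̄_m) = 548.3667  ⇒  Cov = 548.3667 / 5 = 109.6733
Σ(R_m − R̄_m)² = 259.7933  ⇒  Var(R_m) = 259.7933 / 5 = 51.9587
β = Cov / Var(R_m) = 109.6733 / 51.9587 = 2.1108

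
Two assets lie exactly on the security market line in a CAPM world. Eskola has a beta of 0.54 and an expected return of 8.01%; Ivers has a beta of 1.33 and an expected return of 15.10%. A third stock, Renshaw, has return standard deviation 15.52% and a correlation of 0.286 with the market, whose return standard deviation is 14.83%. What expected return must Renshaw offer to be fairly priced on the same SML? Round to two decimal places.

MRP = (15.10% − 8.01%) / (1.33 − 0.54) = 8.9747%
R_f = 8.01% − 0.54 × 8.9747% = 3.1637%
β_Renshaw = ρ·σ_i/σ_m = 0.286 × 15.52 / 14.83 = 0.2993
E(R_Renshaw) = R_f + β × MRP = 3.1637% + 0.2993 × 8.9747% = 5.85%

5.85%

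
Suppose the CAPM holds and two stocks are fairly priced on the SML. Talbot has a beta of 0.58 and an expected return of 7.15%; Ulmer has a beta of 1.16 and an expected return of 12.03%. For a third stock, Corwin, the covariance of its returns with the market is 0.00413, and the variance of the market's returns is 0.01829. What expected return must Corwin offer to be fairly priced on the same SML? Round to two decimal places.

4.17%

MRP = (12.03% − 7.15%) / (1.16 − 0.58) = 8.4138%
R_f = 7.15% − 0.58 × 8.4138% = 2.2700%
β_Corwin = Cov / Var(R_m) = 0.00413 / 0.01829 = 0.2258
E(R_Corwin) = R_f + β × MRP = 2.2700% + 0.2258 × 8.4138% = 4.17%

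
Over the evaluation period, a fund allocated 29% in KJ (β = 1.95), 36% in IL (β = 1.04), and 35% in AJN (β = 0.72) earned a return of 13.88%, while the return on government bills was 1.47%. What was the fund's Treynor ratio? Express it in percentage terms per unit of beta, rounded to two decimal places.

10.41%

β_P = 0.29×1.95 + 0.36×1.04 + 0.35×0.72 = 1.1919
Treynor = (R_P − R_f) / β_P = (13.88% − 1.47%) / 1.1919 = 12.41% / 1.1919 = 10.41%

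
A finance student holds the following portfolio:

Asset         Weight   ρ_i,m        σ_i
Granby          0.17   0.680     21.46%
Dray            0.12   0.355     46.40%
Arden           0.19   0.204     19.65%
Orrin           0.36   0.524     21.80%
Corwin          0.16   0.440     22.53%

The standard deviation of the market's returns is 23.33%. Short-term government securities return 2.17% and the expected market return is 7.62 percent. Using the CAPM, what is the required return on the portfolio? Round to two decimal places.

4.72%

β_Granby = 0.680 × 21.46% / 23.33% = 0.6255
β_Dray = 0.355 × 46.40% / 23.33% = 0.7060
β_Arden = 0.204 × 19.65% / 23.33% = 0.1718
β_Orrin = 0.524 × 21.80% / 23.33% = 0.4896
β_Corwin = 0.440 × 22.53% / 23.33% = 0.4249
β_P = Σ w_i β_i = 0.17×0.6255 + 0.12×0.7060 + 0.19×0.1718 + 0.36×0.4896 + 0.16×0.4249 = 0.4679
MRP = 7.62% − 2.17% = 5.45%
E(R_P) = R_f + β_P × MRP = 2.17% + 0.4679 × 5.45% = 4.72%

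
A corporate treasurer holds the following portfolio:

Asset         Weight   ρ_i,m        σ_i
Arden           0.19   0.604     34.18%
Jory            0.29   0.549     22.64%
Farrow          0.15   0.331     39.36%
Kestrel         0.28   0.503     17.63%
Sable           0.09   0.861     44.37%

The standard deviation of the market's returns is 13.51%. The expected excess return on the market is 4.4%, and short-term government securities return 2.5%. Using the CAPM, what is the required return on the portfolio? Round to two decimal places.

β_Arden = 0.604 × 34.18% / 13.51% = 1.5281
β_Jory = 0.549 × 22.64% / 13.51% = 0.9200
β_Farrow = 0.331 × 39.36% / 13.51% = 0.9643
β_Kestrel = 0.503 × 17.63% / 13.51% = 0.6564
β_Sable = 0.861 × 44.37% / 13.51% = 2.8277
β_P = Σ w_i β_i = 0.19×1.5281 + 0.29×0.9200 + 0.15×0.9643 + 0.28×0.6564 + 0.09×2.8277 = 1.1401
E(R_P) = R_f + β_P × MRP = 2.5% + 1.1401 × 4.4% = 7.52%

7.52%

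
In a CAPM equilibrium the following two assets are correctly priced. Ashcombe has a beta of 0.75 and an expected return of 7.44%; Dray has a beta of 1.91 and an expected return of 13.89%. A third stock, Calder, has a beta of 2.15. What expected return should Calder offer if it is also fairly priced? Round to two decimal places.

15.22%

MRP (SML slope) = (13.89% − 7.44%) / (1.91 − 0.75) = 6.45% / 1.16 = 5.5603%
R_f (intercept) = 7.44% − 0.75 × 5.5603% = 3.2698%
E(R_Calder) = R_f + β × MRP = 3.2698% + 2.15 × 5.5603% = 15.22%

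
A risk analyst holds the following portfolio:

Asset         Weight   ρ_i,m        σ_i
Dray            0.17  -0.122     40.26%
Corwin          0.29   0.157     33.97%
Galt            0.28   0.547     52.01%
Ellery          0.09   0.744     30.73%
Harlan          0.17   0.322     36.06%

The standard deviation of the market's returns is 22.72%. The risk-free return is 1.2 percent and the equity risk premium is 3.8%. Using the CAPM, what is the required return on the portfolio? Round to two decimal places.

3.33%

β_Dray = -0.122 × 40.26% / 22.72% = -0.2162
β_Corwin = 0.157 × 33.97% / 22.72% = 0.2347
β_Galt = 0.547 × 52.01% / 22.72% = 1.2522
β_Ellery = 0.744 × 30.73% / 22.72% = 1.0063
β_Harlan = 0.322 × 36.06% / 22.72% = 0.5111
β_P = Σ w_i β_i = 0.17×-0.2162 + 0.29×0.2347 + 0.28×1.2522 + 0.09×1.0063 + 0.17×0.5111 = 0.5594
E(R_P) = R_f + β_P × MRP = 1.2% + 0.5594 × 3.8% = 3.33%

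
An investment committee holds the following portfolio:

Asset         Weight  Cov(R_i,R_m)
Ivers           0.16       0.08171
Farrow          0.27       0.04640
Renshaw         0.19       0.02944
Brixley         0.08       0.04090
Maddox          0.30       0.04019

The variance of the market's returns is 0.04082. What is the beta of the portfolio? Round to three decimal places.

1.140

β_Ivers = 0.08171 / 0.04082 = 2.0017
β_Farrow = 0.04640 / 0.04082 = 1.1367
β_Renshaw = 0.02944 / 0.04082 = 0.7212
β_Brixley = 0.04090 / 0.04082 = 1.0020
β_Maddox = 0.04019 / 0.04082 = 0.9846
β_P = Σ w_i β_i = 0.16×2.0017 + 0.27×1.1367 + 0.19×0.7212 + 0.08×1.0020 + 0.30×0.9846 = 1.1397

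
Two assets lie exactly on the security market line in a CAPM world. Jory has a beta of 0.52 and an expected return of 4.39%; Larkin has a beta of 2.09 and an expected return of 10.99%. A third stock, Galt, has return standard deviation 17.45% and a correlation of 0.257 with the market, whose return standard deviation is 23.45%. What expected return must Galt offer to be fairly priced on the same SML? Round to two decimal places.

3.01%

MRP = (10.99% − 4.39%) / (2.09 − 0.52) = 4.2038%
R_f = 4.39% − 0.52 × 4.2038% = 2.2040%
β_Galt = ρ·σ_i/σ_m = 0.257 × 17.45 / 23.45 = 0.1912
E(R_Galt) = R_f + β × MRP = 2.2040% + 0.1912 × 4.2038% = 3.01%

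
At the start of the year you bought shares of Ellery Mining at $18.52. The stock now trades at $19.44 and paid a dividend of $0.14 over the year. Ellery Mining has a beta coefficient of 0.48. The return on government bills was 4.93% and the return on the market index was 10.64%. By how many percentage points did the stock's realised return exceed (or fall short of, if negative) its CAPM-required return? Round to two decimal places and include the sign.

-1.95%

Realised HPR = (P1 + D1 − P0) / P0 = (19.44 + 0.14 − 18.52) / 18.52 = 1.06 / 18.52 = 5.7235%
MRP = 10.64% − 4.93% = 5.71%
CAPM required = R_f + β·MRP = 4.93% + 0.48 × 5.71% = 7.6708%
α = realised − required = 5.7235% − 7.6708% = -1.95%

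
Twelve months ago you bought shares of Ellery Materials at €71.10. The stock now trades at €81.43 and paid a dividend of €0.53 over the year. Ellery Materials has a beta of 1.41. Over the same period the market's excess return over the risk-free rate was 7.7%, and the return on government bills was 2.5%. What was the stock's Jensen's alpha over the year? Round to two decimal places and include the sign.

Realised HPR = (P1 + D1 − P0) / P0 = (81.43 + 0.53 − 71.10) / 71.10 = 10.86 / 71.10 = 15.2743%
CAPM required = R_f + β·MRP = 2.5% + 1.41 × 7.7% = 13.3570%
α = realised − required = 15.2743% − 13.3570% = +1.92%

+1.92%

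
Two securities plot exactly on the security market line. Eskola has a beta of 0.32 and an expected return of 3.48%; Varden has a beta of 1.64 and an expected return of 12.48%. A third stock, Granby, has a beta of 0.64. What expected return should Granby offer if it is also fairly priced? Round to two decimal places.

MRP (SML slope) = (12.48% − 3.48%) / (1.64 − 0.32) = 9.00% / 1.32 = 6.8182%
R_f (intercept) = 3.48% − 0.32 × 6.8182% = 1.2982%
E(R_Granby) = R_f + β × MRP = 1.2982% + 0.64 × 6.8182% = 5.66%

5.66%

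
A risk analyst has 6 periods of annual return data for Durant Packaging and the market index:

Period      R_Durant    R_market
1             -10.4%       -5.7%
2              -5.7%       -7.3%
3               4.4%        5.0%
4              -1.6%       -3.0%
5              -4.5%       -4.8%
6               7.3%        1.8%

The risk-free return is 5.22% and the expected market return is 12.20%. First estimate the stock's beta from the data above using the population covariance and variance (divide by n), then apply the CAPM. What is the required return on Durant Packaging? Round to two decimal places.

13.71%

Mean R_i = (-10.4 − 5.7 + 4.4 − 1.6 − 4.5 + 7.3) / 6 = -1.7500%
Mean R_m = (-5.7 − 7.3 + 5.0 − 3.0 − 4.8 + 1.8) / 6 = -2.3333%
Σ(R_i − R̄_i)(R_m − R̄_m) = 137.9300  ⇒  Cov = 137.9300 / 6 = 22.9883
Σ(R_m − R̄_m)² = 113.3933  ⇒  Var(R_m) = 113.3933 / 6 = 18.8989
β = Cov / Var(R_m) = 22.9883 / 18.8989 = 1.2164
MRP = 12.20% − 5.22% = 6.98%
E(R) = R_f + β × MRP = 5.22% + 1.2164 × 6.98% = 13.71%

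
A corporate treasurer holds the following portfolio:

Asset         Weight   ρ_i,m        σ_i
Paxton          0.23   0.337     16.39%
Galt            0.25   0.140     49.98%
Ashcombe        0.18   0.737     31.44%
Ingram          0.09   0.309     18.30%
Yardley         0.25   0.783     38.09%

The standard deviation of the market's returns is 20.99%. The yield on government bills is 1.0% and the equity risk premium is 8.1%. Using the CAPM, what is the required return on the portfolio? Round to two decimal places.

6.85%

β_Paxton = 0.337 × 16.39% / 20.99% = 0.2631
β_Galt = 0.140 × 49.98% / 20.99% = 0.3334
β_Ashcombe = 0.737 × 31.44% / 20.99% = 1.1039
β_Ingram = 0.309 × 18.30% / 20.99% = 0.2694
β_Yardley = 0.783 × 38.09% / 20.99% = 1.4209
β_P = Σ w_i β_i = 0.23×0.2631 + 0.25×0.3334 + 0.18×1.1039 + 0.09×0.2694 + 0.25×1.4209 = 0.7220
E(R_P) = R_f + β_P × MRP = 1.0% + 0.7220 × 8.1% = 6.85%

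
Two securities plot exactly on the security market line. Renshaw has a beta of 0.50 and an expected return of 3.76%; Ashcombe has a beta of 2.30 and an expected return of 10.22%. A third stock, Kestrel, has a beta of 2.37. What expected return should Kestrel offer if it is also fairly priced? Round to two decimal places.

MRP (SML slope) = (10.22% − 3.76%) / (2.30 − 0.50) = 6.46% / 1.80 = 3.5889%
R_f (intercept) = 3.76% − 0.50 × 3.5889% = 1.9656%
E(R_Kestrel) = R_f + β × MRP = 1.9656% + 2.37 × 3.5889% = 10.47%

10.47%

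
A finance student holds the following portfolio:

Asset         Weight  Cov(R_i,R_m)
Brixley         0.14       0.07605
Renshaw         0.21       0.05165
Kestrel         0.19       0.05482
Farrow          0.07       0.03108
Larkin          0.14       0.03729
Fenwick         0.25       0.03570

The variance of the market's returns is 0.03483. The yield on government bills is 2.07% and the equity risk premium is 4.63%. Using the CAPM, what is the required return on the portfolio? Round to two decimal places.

β_Brixley = 0.07605 / 0.03483 = 2.1835
β_Renshaw = 0.05165 / 0.03483 = 1.4829
β_Kestrel = 0.05482 / 0.03483 = 1.5739
β_Farrow = 0.03108 / 0.03483 = 0.8923
β_Larkin = 0.03729 / 0.03483 = 1.0706
β_Fenwick = 0.03570 / 0.03483 = 1.0250
β_P = Σ w_i β_i = 0.14×2.1835 + 0.21×1.4829 + 0.19×1.5739 + 0.07×0.8923 + 0.14×1.0706 + 0.25×1.0250 = 1.3847
E(R_P) = R_f + β_P × MRP = 2.07% + 1.3847 × 4.63% = 8.48%

8.48%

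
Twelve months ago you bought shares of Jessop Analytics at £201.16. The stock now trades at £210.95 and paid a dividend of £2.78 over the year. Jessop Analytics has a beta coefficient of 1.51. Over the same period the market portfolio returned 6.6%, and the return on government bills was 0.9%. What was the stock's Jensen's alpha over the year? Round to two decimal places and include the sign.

Realised HPR = (P1 + D1 − P0) / P0 = (210.95 + 2.78 − 201.16) / 201.16 = 12.57 / 201.16 = 6.2488%
MRP = 6.6% − 0.9% = 5.70%
CAPM required = R_f + β·MRP = 0.9% + 1.51 × 5.7% = 9.5070%
α = realised − required = 6.2488% − 9.5070% = -3.26%

-3.26%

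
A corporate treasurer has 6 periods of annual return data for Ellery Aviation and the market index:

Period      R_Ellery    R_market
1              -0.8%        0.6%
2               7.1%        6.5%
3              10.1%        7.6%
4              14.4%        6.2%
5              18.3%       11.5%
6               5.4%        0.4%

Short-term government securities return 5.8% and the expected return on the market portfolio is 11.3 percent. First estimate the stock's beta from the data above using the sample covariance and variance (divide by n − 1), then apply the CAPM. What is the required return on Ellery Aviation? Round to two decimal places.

13.36%

Mean R_i = (-0.8 + 7.1 + 10.1 + 14.4 + 18.3 + 5.4) / 6 = 9.0833%
Mean R_m = (0.6 + 6.5 + 7.6 + 6.2 + 11.5 + 0.4) / 6 = 5.4667%
Σ(R_i − R̄_i)(R_m − R̄_m) = 126.3867  ⇒  Cov = 126.3867 / 5 = 25.2773
Σ(R_m − R̄_m)² = 91.9133  ⇒  Var(R_m) = 91.9133 / 5 = 18.3827
β = Cov / Var(R_m) = 25.2773 / 18.3827 = 1.3751
MRP = 11.3% − 5.8% = 5.50%
E(R) = R_f + β × MRP = 5.8% + 1.3751 × 5.5% = 13.36%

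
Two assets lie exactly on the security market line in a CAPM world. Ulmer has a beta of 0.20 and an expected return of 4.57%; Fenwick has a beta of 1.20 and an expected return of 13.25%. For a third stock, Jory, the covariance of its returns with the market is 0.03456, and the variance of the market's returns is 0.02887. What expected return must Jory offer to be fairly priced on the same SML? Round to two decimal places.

13.22%

MRP = (13.25% − 4.57%) / (1.20 − 0.20) = 8.6800%
R_f = 4.57% − 0.20 × 8.6800% = 2.8340%
β_Jory = Cov / Var(R_m) = 0.03456 / 0.02887 = 1.1971
E(R_Jory) = R_f + β × MRP = 2.8340% + 1.1971 × 8.6800% = 13.22%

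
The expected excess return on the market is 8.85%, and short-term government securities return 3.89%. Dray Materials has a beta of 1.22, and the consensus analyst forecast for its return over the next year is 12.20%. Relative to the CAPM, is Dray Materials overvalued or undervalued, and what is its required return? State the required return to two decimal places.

Overvalued; required return 14.69%

Required return = R_f + β·MRP = 3.89% + 1.22 × 8.85% = 14.69%
Forecast 12.20% < required 14.69% → the stock plots below the SML → overvalued.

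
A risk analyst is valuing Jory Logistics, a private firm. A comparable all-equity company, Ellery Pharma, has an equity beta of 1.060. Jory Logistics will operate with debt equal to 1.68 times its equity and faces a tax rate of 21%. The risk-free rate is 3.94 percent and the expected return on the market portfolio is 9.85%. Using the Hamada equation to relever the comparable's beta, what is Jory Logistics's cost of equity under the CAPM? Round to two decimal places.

18.52%

β_L = β_U × [1 + (1 − t)(D/E)] = 1.060 × [1 + (1 − 0.21) × 1.68]
    = 1.060 × [1 + 0.79 × 1.68] = 1.060 × 2.3272 = 2.4668
MRP = 9.85% − 3.94% = 5.91%
E(R) = R_f + β_L × MRP = 3.94% + 2.4668 × 5.91% = 18.52%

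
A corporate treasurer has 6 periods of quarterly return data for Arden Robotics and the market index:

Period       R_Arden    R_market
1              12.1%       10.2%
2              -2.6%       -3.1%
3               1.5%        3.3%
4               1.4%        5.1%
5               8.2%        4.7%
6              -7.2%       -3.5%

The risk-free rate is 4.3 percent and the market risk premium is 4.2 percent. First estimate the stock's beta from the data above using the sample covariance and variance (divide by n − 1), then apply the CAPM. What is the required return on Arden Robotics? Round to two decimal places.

Mean R_i = (12.1 − 2.6 + 1.5 + 1.4 + 8.2 − 7.2) / 6 = 2.2333%
Mean R_m = (10.2 − 3.1 + 3.3 + 5.1 + 4.7 − 3.5) / 6 = 2.7833%
Σ(R_i − R̄_i)(R_m − R̄_m) = 170.0133  ⇒  Cov = 170.0133 / 5 = 34.0027
Σ(R_m − R̄_m)² = 138.4083  ⇒  Var(R_m) = 138.4083 / 5 = 27.6817
β = Cov / Var(R_m) = 34.0027 / 27.6817 = 1.2283
E(R) = R_f + β × MRP = 4.3% + 1.2283 × 4.2% = 9.46%

9.46%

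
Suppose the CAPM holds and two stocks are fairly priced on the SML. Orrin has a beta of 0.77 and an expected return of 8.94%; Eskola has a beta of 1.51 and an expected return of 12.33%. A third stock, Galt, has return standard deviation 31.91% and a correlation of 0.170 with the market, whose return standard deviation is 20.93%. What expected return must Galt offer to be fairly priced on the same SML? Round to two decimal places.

MRP = (12.33% − 8.94%) / (1.51 − 0.77) = 4.5811%
R_f = 8.94% − 0.77 × 4.5811% = 5.4126%
β_Galt = ρ·σ_i/σ_m = 0.170 × 31.91 / 20.93 = 0.2592
E(R_Galt) = R_f + β × MRP = 5.4126% + 0.2592 × 4.5811% = 6.60%

6.60%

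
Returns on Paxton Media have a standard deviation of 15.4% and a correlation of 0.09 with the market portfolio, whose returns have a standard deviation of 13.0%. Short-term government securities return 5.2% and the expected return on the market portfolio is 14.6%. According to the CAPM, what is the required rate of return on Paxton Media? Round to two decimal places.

6.20%

β = ρ × σ_i / σ_m = 0.09 × 15.4% / 13.0% = 0.1066
MRP = 14.6% − 5.2% = 9.40%
E(R) = 5.2% + 0.1066 × 9.4% = 6.20%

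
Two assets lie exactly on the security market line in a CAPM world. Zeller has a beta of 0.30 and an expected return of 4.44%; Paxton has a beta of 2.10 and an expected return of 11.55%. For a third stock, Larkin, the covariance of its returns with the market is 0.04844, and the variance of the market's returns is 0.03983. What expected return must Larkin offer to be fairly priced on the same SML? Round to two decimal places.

MRP = (11.55% − 4.44%) / (2.10 − 0.30) = 3.9500%
R_f = 4.44% − 0.30 × 3.9500% = 3.2550%
β_Larkin = Cov / Var(R_m) = 0.04844 / 0.03983 = 1.2162
E(R_Larkin) = R_f + β × MRP = 3.2550% + 1.2162 × 3.9500% = 8.06%

8.06%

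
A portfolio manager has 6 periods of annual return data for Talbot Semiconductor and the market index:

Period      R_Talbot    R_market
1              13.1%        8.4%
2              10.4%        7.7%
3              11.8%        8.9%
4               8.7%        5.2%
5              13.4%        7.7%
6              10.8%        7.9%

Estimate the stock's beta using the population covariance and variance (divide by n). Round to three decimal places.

1.011

Mean R_i = (13.1 + 10.4 + 11.8 + 8.7 + 13.4 + 10.8) / 6 = 11.3667%
Mean R_m = (8.4 + 7.7 + 8.9 + 5.2 + 7.7 + 7.9) / 6 = 7.6333%
Σ(R_i − R̄_i)(R_m − R̄_m) = 8.2867  ⇒  Cov = 8.2867 / 6 = 1.3811
Σ(R_m − R̄_m)² = 8.1933  ⇒  Var(R_m) = 8.1933 / 6 = 1.3656
β = Cov / Var(R_m) = 1.3811 / 1.3656 = 1.0114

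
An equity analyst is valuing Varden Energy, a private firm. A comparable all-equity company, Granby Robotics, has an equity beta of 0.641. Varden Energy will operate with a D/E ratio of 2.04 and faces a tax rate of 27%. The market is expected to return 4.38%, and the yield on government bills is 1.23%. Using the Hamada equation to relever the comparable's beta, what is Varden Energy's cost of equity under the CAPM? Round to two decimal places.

6.26%

β_L = β_U × [1 + (1 − t)(D/E)] = 0.641 × [1 + (1 − 0.27) × 2.04]
    = 0.641 × [1 + 0.73 × 2.04] = 0.641 × 2.4892 = 1.5956
MRP = 4.38% − 1.23% = 3.15%
E(R) = R_f + β_L × MRP = 1.23% + 1.5956 × 3.15% = 6.26%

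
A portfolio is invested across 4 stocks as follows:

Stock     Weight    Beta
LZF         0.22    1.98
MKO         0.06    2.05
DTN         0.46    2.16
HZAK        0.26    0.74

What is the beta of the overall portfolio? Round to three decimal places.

1.745

β_P = Σ w_i β_i = 0.22×1.98 + 0.06×2.05 + 0.46×2.16 + 0.26×0.74 = 1.7446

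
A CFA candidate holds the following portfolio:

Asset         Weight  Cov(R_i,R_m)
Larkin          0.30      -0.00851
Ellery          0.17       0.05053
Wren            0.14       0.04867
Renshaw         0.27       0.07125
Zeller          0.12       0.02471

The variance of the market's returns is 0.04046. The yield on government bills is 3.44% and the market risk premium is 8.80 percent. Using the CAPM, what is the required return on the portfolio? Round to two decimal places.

11.06%

β_Larkin = -0.00851 / 0.04046 = -0.2103
β_Ellery = 0.05053 / 0.04046 = 1.2489
β_Wren = 0.04867 / 0.04046 = 1.2029
β_Renshaw = 0.07125 / 0.04046 = 1.7610
β_Zeller = 0.02471 / 0.04046 = 0.6107
β_P = Σ w_i β_i = 0.30×-0.2103 + 0.17×1.2489 + 0.14×1.2029 + 0.27×1.7610 + 0.12×0.6107 = 0.8664
E(R_P) = R_f + β_P × MRP = 3.44% + 0.8664 × 8.80% = 11.06%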